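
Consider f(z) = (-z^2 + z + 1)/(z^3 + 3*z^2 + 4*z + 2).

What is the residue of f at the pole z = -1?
Write f(z) = P(z)/Q(z) with P(z) = -z^2 + z + 1 and Q(z) = z^3 + 3*z^2 + 4*z + 2.
The denominator factors as Q(z) = (z + 1 - I)*(z + 1)*(z + 1 + I), so z = -1 is a simple zero of Q and P is analytic there; z = -1 is therefore a simple pole and
  Res(f, z₀) = P(z₀)/Q'(z₀).

Q'(z) = 3*z^2 + 6*z + 4, so Q'(-1) = 1.
P(-1) = -1.

Res(f, -1) = (-1)/(1) = -1

Final answer: -1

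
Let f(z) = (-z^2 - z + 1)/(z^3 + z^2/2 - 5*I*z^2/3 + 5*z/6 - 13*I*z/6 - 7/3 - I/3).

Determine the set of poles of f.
The singularities of f are the zeros of the denominator. Factoring,
  z^3 + z^2/2 - 5*I*z^2/3 + 5*z/6 - 13*I*z/6 - 7/3 - I/3 = (z - 1/2 - 2*I/3)*(z - 2*I)*(z + 1 + I)
so the candidates are z = 1/2 + 2*I/3, z = 2*I, z = -1 - I.

Check the numerator P(z) = -z^2 - z + 1 at each one:
  P(1/2 + 2*I/3) = 25/36 - 4*I/3 ≠ 0, so z = 1/2 + 2*I/3 is a (simple) pole.
  P(2*I) = 5 - 2*I ≠ 0, so z = 2*I is a (simple) pole.
  P(-1 - I) = 2 - I ≠ 0, so z = -1 - I is a (simple) pole.

Poles of f: {-1 - I, 2*I, 1/2 + 2*I/3}

Final answer: {-1 - I, 2*I, 1/2 + 2*I/3}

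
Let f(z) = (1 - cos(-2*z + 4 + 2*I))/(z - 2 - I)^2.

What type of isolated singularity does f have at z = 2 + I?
Let u = z - 2 - I. The argument of cos is -2*z + 4 + 2*I = -2u, so
  f = (1 - cos(-2u))/u^2 = ((-2u)^2/2 - (-2u)^4/24 + ...)/u^2 = 2 - (2/3)*u^2 + ...
The Laurent expansion about u = 0 has no negative powers; equivalently lim_{z→2 + I} f(z) = 2 exists and is finite.
So the singularity is removable.

Final answer: removable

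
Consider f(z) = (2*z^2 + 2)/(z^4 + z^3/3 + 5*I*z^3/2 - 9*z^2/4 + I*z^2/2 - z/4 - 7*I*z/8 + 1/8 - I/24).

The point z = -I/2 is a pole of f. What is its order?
Factor the denominator:
  z^4 + z^3/3 + 5*I*z^3/2 - 9*z^2/4 + I*z^2/2 - z/4 - 7*I*z/8 + 1/8 - I/24 = (z + I/2)^3*(z + 1/3 + I)

The numerator P(z) = 2*z^2 + 2 has P(-I/2) = 3/2 ≠ 0, so no factor of (z + I/2) cancels.
Near z = -I/2 we can therefore write f(z) = g(z)/(z + I/2)^3 with g analytic at -I/2 and g(-I/2) ≠ 0 (g is the numerator divided by the remaining denominator factors).

Hence z = -I/2 is a pole of order 3.

Final answer: 3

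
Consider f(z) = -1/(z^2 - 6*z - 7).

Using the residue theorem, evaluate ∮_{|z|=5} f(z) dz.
I*pi/4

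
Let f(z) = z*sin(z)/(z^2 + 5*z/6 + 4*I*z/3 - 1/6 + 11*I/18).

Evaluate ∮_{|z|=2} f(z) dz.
pi*(-28/17 - 44*I/17)*sin(1/3 + I) + pi*(28/17 + 10*I/17)*sin(1/2 + I/3)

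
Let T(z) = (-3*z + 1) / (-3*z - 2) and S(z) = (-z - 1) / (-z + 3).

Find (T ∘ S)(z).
(T ∘ S)(z) = T(S(z)) = ((-3)*S(z) + (1))/((-3)*S(z) + (-2)). Multiply numerator and denominator by -z + 3:
  numerator:   (-3)*(-z - 1) + (1)*(-z + 3) = 2*z + 6
  denominator: (-3)*(-z - 1) + (-2)*(-z + 3) = 5*z - 3
(T ∘ S)(z) = (2*z + 6)/(5*z - 3)

Final answer: (2*z + 6)/(5*z - 3)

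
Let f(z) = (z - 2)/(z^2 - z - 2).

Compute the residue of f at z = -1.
1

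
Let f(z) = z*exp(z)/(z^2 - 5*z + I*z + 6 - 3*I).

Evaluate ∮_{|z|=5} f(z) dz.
By the residue theorem, ∮_C f(z) dz = 2πi · (sum of the residues of f at the poles inside |z| = 5).

The denominator factors as (z - 3)*(z - 2 + I), so the singularities of f are simple poles at z = 3, z = 2 - I.
  |3|² = 9 < 25 = 5², so this pole is inside the contour.
  |2 - I|² = 5 < 25 = 5², so this pole is inside the contour.

With P(z) = z*exp(z) and Q(z) = z^2 - 5*z + I*z + 6 - 3*I, each pole is simple, so Res(f, z₀) = P(z₀)/Q'(z₀) with Q'(z) = 2*z - 5 + I.
  Res(f, 3) = P(3)/Q'(3) = (3*exp(3))/(1 + I) = (3/2 - 3*I/2)*exp(3)
  Res(f, 2 - I) = P(2 - I)/Q'(2 - I) = ((2 - I)*exp(2 - I))/(-1 - I) = (-1/2 + 3*I/2)*exp(2 - I)

Sum of residues inside C: (3/2 - 3*I/2)*exp(3) + (-1/2 + 3*I/2)*exp(2 - I)
∮_C f(z) dz = 2πi · ((3/2 - 3*I/2)*exp(3) + (-1/2 + 3*I/2)*exp(2 - I)) = pi*(-3 - I)*exp(2 - I) + pi*(3 + 3*I)*exp(3)

Final answer: pi*(-3 - I)*exp(2 - I) + pi*(3 + 3*I)*exp(3)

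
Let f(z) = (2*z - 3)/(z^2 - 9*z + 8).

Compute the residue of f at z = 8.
Write f(z) = P(z)/Q(z) with P(z) = 2*z - 3 and Q(z) = z^2 - 9*z + 8.
The denominator factors as Q(z) = (z - 1)*(z - 8), so z = 8 is a simple zero of Q and P is analytic there; z = 8 is therefore a simple pole and
  Res(f, z₀) = P(z₀)/Q'(z₀).

Q'(z) = 2*z - 9, so Q'(8) = 7.
P(8) = 13.

Res(f, 8) = (13)/(7) = 13/7

Final answer: 13/7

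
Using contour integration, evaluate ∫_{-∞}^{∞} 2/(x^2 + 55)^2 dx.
Let f(z) = 2/(z^2 + 55)^2. The denominator has no real zeros and deg Q - deg P = 4 ≥ 2, so the integral of f over the upper semicircle |z| = R tends to 0 as R → ∞. Closing the contour in the upper half-plane,
  ∫_{-∞}^{∞} f(x) dx = 2πi · Σ Res(f, z_k)  over the poles with Im z_k > 0.

Zeros of the denominator: z^2 + 55 = 0 gives z = ±sqrt(55)*I.
Upper half-plane: z = sqrt(55)*I (a pole of order 2).

Write f(z) = g(z)/(z - sqrt(55)*I)^2 with g(z) = 2/(z + sqrt(55)*I)^2. For a double pole, Res(f, z₀) = g'(z₀):
  g'(z) = -4/(z + sqrt(55)*I)^3
  Res(f, sqrt(55)*I) = g'(sqrt(55)*I) = -sqrt(55)*I/6050

∫_{-∞}^{∞} f(x) dx = 2πi · (-sqrt(55)*I/6050) = sqrt(55)*pi/3025

Final answer: sqrt(55)*pi/3025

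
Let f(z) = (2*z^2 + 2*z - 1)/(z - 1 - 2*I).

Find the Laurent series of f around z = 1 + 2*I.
Put w = z - (1 + 2*I), i.e. z = w + 1 + 2*I. The denominator is w, so it suffices to rewrite the numerator in powers of w.

P(z) = 2*z^2 + 2*z - 1
P(w + 1 + 2*I) = -5 + 12*I + (6 + 8*I)*w + 2*w^2

Dividing each term by w:
  f = (-5 + 12*I)/w + 6 + 8*I + 2*w

Substituting back w = z - 1 - 2*I:
  f(z) = (-5 + 12*I)/(z - 1 - 2*I) + 6 + 8*I + 2*(z - 1 - 2*I)

The series is finite because the numerator is a polynomial; the negative powers form the principal part, and the coefficient of 1/(z - 1 - 2*I) gives Res(f, 1 + 2*I) = -5 + 12*I.

Final answer: (-5 + 12*I)/(z - 1 - 2*I) + 6 + 8*I + 2*(z - 1 - 2*I)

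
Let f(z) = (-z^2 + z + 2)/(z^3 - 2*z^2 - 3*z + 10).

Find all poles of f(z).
The singularities of f are the zeros of the denominator. Factoring,
  z^3 - 2*z^2 - 3*z + 10 = (z + 2)*(z - 2 + I)*(z - 2 - I)
so the candidates are z = -2, z = 2 - I, z = 2 + I.

Check the numerator P(z) = -z^2 + z + 2 at each one:
  P(-2) = -4 ≠ 0, so z = -2 is a (simple) pole.
  P(2 - I) = 1 + 3*I ≠ 0, so z = 2 - I is a (simple) pole.
  P(2 + I) = 1 - 3*I ≠ 0, so z = 2 + I is a (simple) pole.

Poles of f: {-2, 2 - I, 2 + I}

Final answer: {-2, 2 - I, 2 + I}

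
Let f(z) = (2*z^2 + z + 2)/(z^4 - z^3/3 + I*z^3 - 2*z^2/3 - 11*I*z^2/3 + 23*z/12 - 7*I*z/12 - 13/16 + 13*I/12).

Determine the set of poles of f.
The singularities of f are the zeros of the denominator. Factoring,
  z^4 - z^3/3 + I*z^3 - 2*z^2/3 - 11*I*z^2/3 + 23*z/12 - 7*I*z/12 - 13/16 + 13*I/12 = (z + 1 + 3*I/2)*(z - 1/2)*(z - 3/2 - I)*(z + 2/3 + I/2)
so the candidates are z = -1 - 3*I/2, z = 1/2, z = 3/2 + I, z = -2/3 - I/2.

Check the numerator P(z) = 2*z^2 + z + 2 at each one:
  P(-1 - 3*I/2) = -3/2 + 9*I/2 ≠ 0, so z = -1 - 3*I/2 is a (simple) pole.
  P(1/2) = 3 ≠ 0, so z = 1/2 is a (simple) pole.
  P(3/2 + I) = 6 + 7*I ≠ 0, so z = 3/2 + I is a (simple) pole.
  P(-2/3 - I/2) = 31/18 + 5*I/6 ≠ 0, so z = -2/3 - I/2 is a (simple) pole.

Poles of f: {-1 - 3*I/2, -2/3 - I/2, 1/2, 3/2 + I}

Final answer: {-1 - 3*I/2, -2/3 - I/2, 1/2, 3/2 + I}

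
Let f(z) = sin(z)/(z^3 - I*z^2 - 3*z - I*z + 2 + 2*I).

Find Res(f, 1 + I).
Write f(z) = P(z)/Q(z) with P(z) = sin(z) and Q(z) = z^3 - I*z^2 - 3*z - I*z + 2 + 2*I.
The denominator factors as Q(z) = (z - 1)*(z + 2)*(z - 1 - I), so z = 1 + I is a simple zero of Q and P is analytic there; z = 1 + I is therefore a simple pole and
  Res(f, z₀) = P(z₀)/Q'(z₀).

Q'(z) = 3*z^2 - 2*I*z - 3 - I, so Q'(1 + I) = -1 + 3*I.
P(1 + I) = sin(1 + I).

Res(f, 1 + I) = (sin(1 + I))/(-1 + 3*I) = (-1/10 - 3*I/10)*sin(1 + I)

Final answer: (-1/10 - 3*I/10)*sin(1 + I)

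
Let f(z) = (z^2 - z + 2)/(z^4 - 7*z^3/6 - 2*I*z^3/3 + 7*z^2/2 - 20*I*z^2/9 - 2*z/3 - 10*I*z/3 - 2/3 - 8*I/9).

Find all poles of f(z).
The singularities of f are the zeros of the denominator. Factoring,
  z^4 - 7*z^3/6 - 2*I*z^3/3 + 7*z^2/2 - 20*I*z^2/9 - 2*z/3 - 10*I*z/3 - 2/3 - 8*I/9 = (z + 2*I)*(z + 1/3)*(z - 2*I/3)*(z - 3/2 - 2*I)
so the candidates are z = -2*I, z = -1/3, z = 2*I/3, z = 3/2 + 2*I.

Check the numerator P(z) = z^2 - z + 2 at each one:
  P(-2*I) = -2 + 2*I ≠ 0, so z = -2*I is a (simple) pole.
  P(-1/3) = 22/9 ≠ 0, so z = -1/3 is a (simple) pole.
  P(2*I/3) = 14/9 - 2*I/3 ≠ 0, so z = 2*I/3 is a (simple) pole.
  P(3/2 + 2*I) = -5/4 + 4*I ≠ 0, so z = 3/2 + 2*I is a (simple) pole.

Poles of f: {-1/3, -2*I, 2*I/3, 3/2 + 2*I}

Final answer: {-1/3, -2*I, 2*I/3, 3/2 + 2*I}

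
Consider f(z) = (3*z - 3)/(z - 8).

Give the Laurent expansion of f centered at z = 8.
21/(z - 8) + 3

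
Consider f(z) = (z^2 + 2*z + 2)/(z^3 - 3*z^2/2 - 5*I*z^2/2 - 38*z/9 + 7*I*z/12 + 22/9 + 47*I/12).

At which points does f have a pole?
{-3/2 + I/3, 1 + 2*I/3, 2 + 3*I/2}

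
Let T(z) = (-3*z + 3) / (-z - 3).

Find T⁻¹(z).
Set w = T(z) = (-3*z + 3) / (-z - 3) and solve for z:
  w*(-z - 3) = -3*z + 3
  -3*w + z*(3 - w) - 3 = 0
  z*(3 - w) = 3*w + 3
  z = (-3*w - 3)/(w - 3)
Renaming the variable, T⁻¹(z) = (-3*z - 3)/(z - 3).
(Check: ad - bc = 12 ≠ 0, so T is invertible.)

Final answer: (-3*z - 3)/(z - 3)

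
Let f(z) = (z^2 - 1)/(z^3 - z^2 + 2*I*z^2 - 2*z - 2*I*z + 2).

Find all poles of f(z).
{-1 - I, 1 - I}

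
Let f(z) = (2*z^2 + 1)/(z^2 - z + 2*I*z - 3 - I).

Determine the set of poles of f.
{-1 - I, 2 - I}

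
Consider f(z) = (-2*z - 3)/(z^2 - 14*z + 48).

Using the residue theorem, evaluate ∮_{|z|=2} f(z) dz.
By the residue theorem, ∮_C f(z) dz = 2πi · (sum of the residues of f at the poles inside |z| = 2).

The denominator factors as (z - 8)*(z - 6), so the singularities of f are simple poles at z = 8, z = 6.
  |8|² = 64 > 4 = 2², so this pole is outside the contour.
  |6|² = 36 > 4 = 2², so this pole is outside the contour.

No pole lies inside the contour, so f is analytic on and inside C and the integral is 0 (Cauchy's theorem).

Final answer: 0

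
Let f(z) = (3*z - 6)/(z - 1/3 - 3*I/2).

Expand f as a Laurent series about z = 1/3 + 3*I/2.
Put w = z - (1/3 + 3*I/2), i.e. z = w + 1/3 + 3*I/2. The denominator is w, so it suffices to rewrite the numerator in powers of w.

P(z) = 3*z - 6
P(w + 1/3 + 3*I/2) = -5 + 9*I/2 + 3*w

Dividing each term by w:
  f = (-5 + 9*I/2)/w + 3

Substituting back w = z - 1/3 - 3*I/2:
  f(z) = (-5 + 9*I/2)/(z - 1/3 - 3*I/2) + 3

The series is finite because the numerator is a polynomial; the negative powers form the principal part, and the coefficient of 1/(z - 1/3 - 3*I/2) gives Res(f, 1/3 + 3*I/2) = -5 + 9*I/2.

Final answer: (-5 + 9*I/2)/(z - 1/3 - 3*I/2) + 3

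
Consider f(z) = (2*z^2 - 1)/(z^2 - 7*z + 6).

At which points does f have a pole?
The singularities of f are the zeros of the denominator. Factoring,
  z^2 - 7*z + 6 = (z - 6)*(z - 1)
so the candidates are z = 6, z = 1.

Check the numerator P(z) = 2*z^2 - 1 at each one:
  P(6) = 71 ≠ 0, so z = 6 is a (simple) pole.
  P(1) = 1 ≠ 0, so z = 1 is a (simple) pole.

Poles of f: {1, 6}

Final answer: {1, 6}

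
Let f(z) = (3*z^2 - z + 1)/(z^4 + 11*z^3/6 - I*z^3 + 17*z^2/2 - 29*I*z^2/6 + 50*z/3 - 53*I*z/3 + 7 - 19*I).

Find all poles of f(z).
{-3/2, -1 + I, -1/3 - 3*I, 1 + 3*I}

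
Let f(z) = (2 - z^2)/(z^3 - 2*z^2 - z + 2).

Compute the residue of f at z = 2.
-2/3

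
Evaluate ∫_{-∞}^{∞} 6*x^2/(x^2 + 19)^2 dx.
Let f(z) = 6*z^2/(z^2 + 19)^2. The denominator has no real zeros and deg Q - deg P = 2 ≥ 2, so the integral of f over the upper semicircle |z| = R tends to 0 as R → ∞. Closing the contour in the upper half-plane,
  ∫_{-∞}^{∞} f(x) dx = 2πi · Σ Res(f, z_k)  over the poles with Im z_k > 0.

Zeros of the denominator: z^2 + 19 = 0 gives z = ±sqrt(19)*I.
Upper half-plane: z = sqrt(19)*I (a pole of order 2).

Write f(z) = g(z)/(z - sqrt(19)*I)^2 with g(z) = 6*z^2/(z + sqrt(19)*I)^2. For a double pole, Res(f, z₀) = g'(z₀):
  g'(z) = 12*sqrt(19)*I*z/(z + sqrt(19)*I)^3
  Res(f, sqrt(19)*I) = g'(sqrt(19)*I) = -3*sqrt(19)*I/38

∫_{-∞}^{∞} f(x) dx = 2πi · (-3*sqrt(19)*I/38) = 3*sqrt(19)*pi/19

Final answer: 3*sqrt(19)*pi/19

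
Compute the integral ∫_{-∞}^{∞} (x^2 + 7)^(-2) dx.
Let f(z) = (z^2 + 7)^(-2). The denominator has no real zeros and deg Q - deg P = 4 ≥ 2, so the integral of f over the upper semicircle |z| = R tends to 0 as R → ∞. Closing the contour in the upper half-plane,
  ∫_{-∞}^{∞} f(x) dx = 2πi · Σ Res(f, z_k)  over the poles with Im z_k > 0.

Zeros of the denominator: z^2 + 7 = 0 gives z = ±sqrt(7)*I.
Upper half-plane: z = sqrt(7)*I (a pole of order 2).

Write f(z) = g(z)/(z - sqrt(7)*I)^2 with g(z) = (z + sqrt(7)*I)^(-2). For a double pole, Res(f, z₀) = g'(z₀):
  g'(z) = -2/(z + sqrt(7)*I)^3
  Res(f, sqrt(7)*I) = g'(sqrt(7)*I) = -sqrt(7)*I/196

∫_{-∞}^{∞} f(x) dx = 2πi · (-sqrt(7)*I/196) = sqrt(7)*pi/98

Final answer: sqrt(7)*pi/98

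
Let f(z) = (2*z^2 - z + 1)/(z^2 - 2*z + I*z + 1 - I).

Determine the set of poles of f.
The singularities of f are the zeros of the denominator. Factoring,
  z^2 - 2*z + I*z + 1 - I = (z - 1)*(z - 1 + I)
so the candidates are z = 1, z = 1 - I.

Check the numerator P(z) = 2*z^2 - z + 1 at each one:
  P(1) = 2 ≠ 0, so z = 1 is a (simple) pole.
  P(1 - I) = -3*I ≠ 0, so z = 1 - I is a (simple) pole.

Poles of f: {1 - I, 1}

Final answer: {1 - I, 1}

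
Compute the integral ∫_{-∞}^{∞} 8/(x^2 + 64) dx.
Let f(z) = 8/(z^2 + 64). The denominator has no real zeros and deg Q - deg P = 2 ≥ 2, so the integral of f over the upper semicircle |z| = R tends to 0 as R → ∞. Closing the contour in the upper half-plane,
  ∫_{-∞}^{∞} f(x) dx = 2πi · Σ Res(f, z_k)  over the poles with Im z_k > 0.

Zeros of the denominator: z^2 + 64 = 0 gives z = ±8*I.
Upper half-plane: z = 8*I (simple).

Each pole is a simple zero of Q(z) = z^2 + 64, so Res(f, z₀) = P(z₀)/Q'(z₀) with P(z) = 8, Q'(z) = 2*z:
  Res(f, 8*I) = (8)/(16*I) = -I/2

∫_{-∞}^{∞} f(x) dx = 2πi · (-I/2) = pi

Final answer: pi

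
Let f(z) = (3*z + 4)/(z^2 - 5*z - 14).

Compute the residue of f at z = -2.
2/9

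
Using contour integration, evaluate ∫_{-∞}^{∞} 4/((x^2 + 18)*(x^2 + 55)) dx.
Let f(z) = 4/((z^2 + 18)*(z^2 + 55)). The denominator has no real zeros and deg Q - deg P = 4 ≥ 2, so the integral of f over the upper semicircle |z| = R tends to 0 as R → ∞. Closing the contour in the upper half-plane,
  ∫_{-∞}^{∞} f(x) dx = 2πi · Σ Res(f, z_k)  over the poles with Im z_k > 0.

Zeros of the denominator: z^2 + 55 = 0 gives z = ±sqrt(55)*I; z^2 + 18 = 0 gives z = ±3*sqrt(2)*I.
Upper half-plane: z = 3*sqrt(2)*I, z = sqrt(55)*I (simple).

Each pole is a simple zero of Q(z) = z^4 + 73*z^2 + 990, so Res(f, z₀) = P(z₀)/Q'(z₀) with P(z) = 4, Q'(z) = 4*z^3 + 146*z:
  Res(f, 3*sqrt(2)*I) = (4)/(222*sqrt(2)*I) = -sqrt(2)*I/111
  Res(f, sqrt(55)*I) = (4)/(-74*sqrt(55)*I) = 2*sqrt(55)*I/2035

Sum of residues: I*(-55*sqrt(2) + 6*sqrt(55))/6105
∫_{-∞}^{∞} f(x) dx = 2πi · (I*(-55*sqrt(2) + 6*sqrt(55))/6105) = 2*pi*(-6*sqrt(55) + 55*sqrt(2))/6105

Final answer: 2*pi*(-6*sqrt(55) + 55*sqrt(2))/6105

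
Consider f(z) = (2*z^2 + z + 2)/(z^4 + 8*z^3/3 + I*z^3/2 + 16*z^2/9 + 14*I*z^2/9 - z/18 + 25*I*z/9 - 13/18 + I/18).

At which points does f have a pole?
The singularities of f are the zeros of the denominator. Factoring,
  z^4 + 8*z^3/3 + I*z^3/2 + 16*z^2/9 + 14*I*z^2/9 - z/18 + 25*I*z/9 - 13/18 + I/18 = (z + I/3)*(z - 1/3 + 2*I/3)*(z + 2 + I/2)*(z + 1 - I)
so the candidates are z = -I/3, z = 1/3 - 2*I/3, z = -2 - I/2, z = -1 + I.

Check the numerator P(z) = 2*z^2 + z + 2 at each one:
  P(-I/3) = 16/9 - I/3 ≠ 0, so z = -I/3 is a (simple) pole.
  P(1/3 - 2*I/3) = 5/3 - 14*I/9 ≠ 0, so z = 1/3 - 2*I/3 is a (simple) pole.
  P(-2 - I/2) = 15/2 + 7*I/2 ≠ 0, so z = -2 - I/2 is a (simple) pole.
  P(-1 + I) = 1 - 3*I ≠ 0, so z = -1 + I is a (simple) pole.

Poles of f: {-2 - I/2, -1 + I, -I/3, 1/3 - 2*I/3}

Final answer: {-2 - I/2, -1 + I, -I/3, 1/3 - 2*I/3}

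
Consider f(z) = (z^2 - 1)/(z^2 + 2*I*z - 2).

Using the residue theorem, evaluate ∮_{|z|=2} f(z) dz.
By the residue theorem, ∮_C f(z) dz = 2πi · (sum of the residues of f at the poles inside |z| = 2).

The denominator factors as (z + 1 + I)*(z - 1 + I), so the singularities of f are simple poles at z = -1 - I, z = 1 - I.
  |-1 - I|² = 2 < 4 = 2², so this pole is inside the contour.
  |1 - I|² = 2 < 4 = 2², so this pole is inside the contour.

With P(z) = z^2 - 1 and Q(z) = z^2 + 2*I*z - 2, each pole is simple, so Res(f, z₀) = P(z₀)/Q'(z₀) with Q'(z) = 2*z + 2*I.
  Res(f, -1 - I) = P(-1 - I)/Q'(-1 - I) = (-1 + 2*I)/(-2) = 1/2 - I
  Res(f, 1 - I) = P(1 - I)/Q'(1 - I) = (-1 - 2*I)/(2) = -1/2 - I

Sum of residues inside C: -2*I
∮_C f(z) dz = 2πi · (-2*I) = 4*pi

Final answer: 4*pi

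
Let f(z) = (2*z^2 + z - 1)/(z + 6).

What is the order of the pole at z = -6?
Factor the denominator:
  z + 6 = (z + 6)

The numerator P(z) = 2*z^2 + z - 1 has P(-6) = 65 ≠ 0, so no factor of (z + 6) cancels.
Near z = -6 we can therefore write f(z) = g(z)/(z + 6) with g analytic at -6 and g(-6) ≠ 0 (g is just the numerator).

Hence z = -6 is a pole of order 1.

Final answer: 1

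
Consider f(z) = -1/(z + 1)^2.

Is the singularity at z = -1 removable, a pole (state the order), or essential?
Write f(z) = g(z)/(z + 1)^2 with g(z) = -1.
g is entire and g(-1) = -1 ≠ 0, so no factor of (z + 1) cancels: the Laurent expansion of f about z = -1 starts at the power -2, i.e. lim_{z→z₀} (z - z₀)^2 f(z) = -1 is finite and nonzero.
So z = -1 is a pole of order 2.

Final answer: pole of order 2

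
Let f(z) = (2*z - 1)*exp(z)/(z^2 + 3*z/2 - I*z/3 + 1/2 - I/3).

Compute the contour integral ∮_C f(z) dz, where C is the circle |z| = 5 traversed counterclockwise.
By the residue theorem, ∮_C f(z) dz = 2πi · (sum of the residues of f at the poles inside |z| = 5).

The denominator factors as (z + 1/2 - I/3)*(z + 1), so the singularities of f are simple poles at z = -1/2 + I/3, z = -1.
  |-1/2 + I/3|² = 13/36 < 25 = 5², so this pole is inside the contour.
  |-1|² = 1 < 25 = 5², so this pole is inside the contour.

With P(z) = (2*z - 1)*exp(z) and Q(z) = z^2 + 3*z/2 - I*z/3 + 1/2 - I/3, each pole is simple, so Res(f, z₀) = P(z₀)/Q'(z₀) with Q'(z) = 2*z + 3/2 - I/3.
  Res(f, -1/2 + I/3) = P(-1/2 + I/3)/Q'(-1/2 + I/3) = ((-2 + 2*I/3)*exp(-1/2 + I/3))/(1/2 + I/3) = (-28/13 + 36*I/13)*exp(-1/2 + I/3)
  Res(f, -1) = P(-1)/Q'(-1) = (-3*exp(-1))/(-1/2 - I/3) = (54/13 - 36*I/13)*exp(-1)

Sum of residues inside C: (54/13 - 36*I/13)*exp(-1) + (-28/13 + 36*I/13)*exp(-1/2 + I/3)
∮_C f(z) dz = 2πi · ((54/13 - 36*I/13)*exp(-1) + (-28/13 + 36*I/13)*exp(-1/2 + I/3)) = pi*(-72/13 - 56*I/13)*exp(-1/2 + I/3) + pi*(72/13 + 108*I/13)*exp(-1)

Final answer: pi*(-72/13 - 56*I/13)*exp(-1/2 + I/3) + pi*(72/13 + 108*I/13)*exp(-1)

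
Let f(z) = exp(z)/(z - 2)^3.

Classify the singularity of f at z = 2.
Write f(z) = g(z)/(z - 2)^3 with g(z) = exp(z).
g is entire and g(2) = exp(2) ≠ 0, so no factor of (z - 2) cancels: the Laurent expansion of f about z = 2 starts at the power -3, i.e. lim_{z→z₀} (z - z₀)^3 f(z) = exp(2) is finite and nonzero.
So z = 2 is a pole of order 3.

Final answer: pole of order 3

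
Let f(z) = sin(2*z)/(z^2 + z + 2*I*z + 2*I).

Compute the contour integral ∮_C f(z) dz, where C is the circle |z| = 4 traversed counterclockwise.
By the residue theorem, ∮_C f(z) dz = 2πi · (sum of the residues of f at the poles inside |z| = 4).

The denominator factors as (z + 2*I)*(z + 1), so the singularities of f are simple poles at z = -2*I, z = -1.
  |-2*I|² = 4 < 16 = 4², so this pole is inside the contour.
  |-1|² = 1 < 16 = 4², so this pole is inside the contour.

With P(z) = sin(2*z) and Q(z) = z^2 + z + 2*I*z + 2*I, each pole is simple, so Res(f, z₀) = P(z₀)/Q'(z₀) with Q'(z) = 2*z + 1 + 2*I.
  Res(f, -2*I) = P(-2*I)/Q'(-2*I) = (-I*sinh(4))/(1 - 2*I) = (2/5 - I/5)*sinh(4)
  Res(f, -1) = P(-1)/Q'(-1) = (-sin(2))/(-1 + 2*I) = (1/5 + 2*I/5)*sin(2)

Sum of residues inside C: (2/5 - I/5)*sinh(4) + (1/5 + 2*I/5)*sin(2)
∮_C f(z) dz = 2πi · ((2/5 - I/5)*sinh(4) + (1/5 + 2*I/5)*sin(2)) = pi*(-4/5 + 2*I/5)*sin(2) + pi*(2/5 + 4*I/5)*sinh(4)

Final answer: pi*(-4/5 + 2*I/5)*sin(2) + pi*(2/5 + 4*I/5)*sinh(4)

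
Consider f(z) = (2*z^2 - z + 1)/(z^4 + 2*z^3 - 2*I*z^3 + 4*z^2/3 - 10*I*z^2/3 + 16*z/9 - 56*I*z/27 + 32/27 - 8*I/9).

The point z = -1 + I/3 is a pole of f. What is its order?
Factor the denominator:
  z^4 + 2*z^3 - 2*I*z^3 + 4*z^2/3 - 10*I*z^2/3 + 16*z/9 - 56*I*z/27 + 32/27 - 8*I/9 = (z + 1 - I/3)^2*(z + 2*I/3)*(z - 2*I)

The numerator P(z) = 2*z^2 - z + 1 has P(-1 + I/3) = 34/9 - 5*I/3 ≠ 0, so no factor of (z + 1 - I/3) cancels.
Near z = -1 + I/3 we can therefore write f(z) = g(z)/(z + 1 - I/3)^2 with g analytic at -1 + I/3 and g(-1 + I/3) ≠ 0 (g is the numerator divided by the remaining denominator factors).

Hence z = -1 + I/3 is a pole of order 2.

Final answer: 2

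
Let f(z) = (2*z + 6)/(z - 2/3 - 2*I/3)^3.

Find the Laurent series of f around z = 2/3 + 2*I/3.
Put w = z - (2/3 + 2*I/3), i.e. z = w + 2/3 + 2*I/3. The denominator is w^3, so it suffices to rewrite the numerator in powers of w.

P(z) = 2*z + 6
P(w + 2/3 + 2*I/3) = 22/3 + 4*I/3 + 2*w

Dividing each term by w^3:
  f = (22/3 + 4*I/3)/w^3 + 2/w^2

Substituting back w = z - 2/3 - 2*I/3:
  f(z) = (22/3 + 4*I/3)/(z - 2/3 - 2*I/3)^3 + 2/(z - 2/3 - 2*I/3)^2

The series is finite because the numerator is a polynomial; the negative powers form the principal part.

Final answer: (22/3 + 4*I/3)/(z - 2/3 - 2*I/3)^3 + 2/(z - 2/3 - 2*I/3)^2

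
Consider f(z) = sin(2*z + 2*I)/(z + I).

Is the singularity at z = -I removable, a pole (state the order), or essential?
Let u = z + I. The argument of sin is 2*z + 2*I = 2u, so
  f = sin(2u)/u = ((2u) - (2u)^3/6 + ...)/u = 2 - (4/3)*u^2 + ...
The Laurent expansion about u = 0 has no negative powers; equivalently lim_{z→-I} f(z) = 2 exists and is finite.
So the singularity is removable.

Final answer: removable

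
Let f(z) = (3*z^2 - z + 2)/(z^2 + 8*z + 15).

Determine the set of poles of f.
The singularities of f are the zeros of the denominator. Factoring,
  z^2 + 8*z + 15 = (z + 5)*(z + 3)
so the candidates are z = -5, z = -3.

Check the numerator P(z) = 3*z^2 - z + 2 at each one:
  P(-5) = 82 ≠ 0, so z = -5 is a (simple) pole.
  P(-3) = 32 ≠ 0, so z = -3 is a (simple) pole.

Poles of f: {-5, -3}

Final answer: {-5, -3}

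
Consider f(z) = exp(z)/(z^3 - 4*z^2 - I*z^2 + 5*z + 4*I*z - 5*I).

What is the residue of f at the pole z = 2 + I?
Write f(z) = P(z)/Q(z) with P(z) = exp(z) and Q(z) = z^3 - 4*z^2 - I*z^2 + 5*z + 4*I*z - 5*I.
The denominator factors as Q(z) = (z - I)*(z - 2 - I)*(z - 2 + I), so z = 2 + I is a simple zero of Q and P is analytic there; z = 2 + I is therefore a simple pole and
  Res(f, z₀) = P(z₀)/Q'(z₀).

Q'(z) = 3*z^2 - 8*z - 2*I*z + 5 + 4*I, so Q'(2 + I) = 4*I.
P(2 + I) = exp(2 + I).

Res(f, 2 + I) = (exp(2 + I))/(4*I) = -I*exp(2 + I)/4

Final answer: -I*exp(2 + I)/4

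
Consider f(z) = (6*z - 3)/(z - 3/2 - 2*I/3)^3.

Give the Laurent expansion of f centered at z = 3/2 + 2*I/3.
Put w = z - (3/2 + 2*I/3), i.e. z = w + 3/2 + 2*I/3. The denominator is w^3, so it suffices to rewrite the numerator in powers of w.

P(z) = 6*z - 3
P(w + 3/2 + 2*I/3) = 6 + 4*I + 6*w

Dividing each term by w^3:
  f = (6 + 4*I)/w^3 + 6/w^2

Substituting back w = z - 3/2 - 2*I/3:
  f(z) = (6 + 4*I)/(z - 3/2 - 2*I/3)^3 + 6/(z - 3/2 - 2*I/3)^2

The series is finite because the numerator is a polynomial; the negative powers form the principal part.

Final answer: (6 + 4*I)/(z - 3/2 - 2*I/3)^3 + 6/(z - 3/2 - 2*I/3)^2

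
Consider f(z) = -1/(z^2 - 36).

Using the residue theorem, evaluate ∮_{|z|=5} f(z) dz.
By the residue theorem, ∮_C f(z) dz = 2πi · (sum of the residues of f at the poles inside |z| = 5).

The denominator factors as (z - 6)*(z + 6), so the singularities of f are simple poles at z = 6, z = -6.
  |6|² = 36 > 25 = 5², so this pole is outside the contour.
  |-6|² = 36 > 25 = 5², so this pole is outside the contour.

No pole lies inside the contour, so f is analytic on and inside C and the integral is 0 (Cauchy's theorem).

Final answer: 0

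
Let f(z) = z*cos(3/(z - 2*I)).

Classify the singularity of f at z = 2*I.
essential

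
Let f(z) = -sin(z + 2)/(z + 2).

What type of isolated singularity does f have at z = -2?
Let u = z + 2. The argument of sin is z + 2 = u, so
  f = -sin(u)/u = -((u) - (u)^3/6 + ...)/u = -1 + (1/6)*u^2 - ...
The Laurent expansion about u = 0 has no negative powers; equivalently lim_{z→-2} f(z) = -1 exists and is finite.
So the singularity is removable.

Final answer: removable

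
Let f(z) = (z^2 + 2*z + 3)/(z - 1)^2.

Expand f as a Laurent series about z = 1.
Put w = z - (1), i.e. z = w + 1. The denominator is w^2, so it suffices to rewrite the numerator in powers of w.

P(z) = z^2 + 2*z + 3
P(w + 1) = 6 + 4*w + w^2

Dividing each term by w^2:
  f = 6/w^2 + 4/w + 1

Substituting back w = z - 1:
  f(z) = 6/(z - 1)^2 + 4/(z - 1) + 1

The series is finite because the numerator is a polynomial; the negative powers form the principal part, and the coefficient of 1/(z - 1) gives Res(f, 1) = 4.

Final answer: 6/(z - 1)^2 + 4/(z - 1) + 1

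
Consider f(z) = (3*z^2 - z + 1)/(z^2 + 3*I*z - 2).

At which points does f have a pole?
{-2*I, -I}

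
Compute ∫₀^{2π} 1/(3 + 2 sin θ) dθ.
Call the integral J. The integrand is 2π-periodic and we integrate over a full period, so shifting θ does not change the value (θ → θ + π/2 turns sin θ into cos θ). Hence
  J = ∫₀^{2π} dθ/(3 + 2 cos θ).
Put z = e^{iθ}: then cos θ = (z + 1/z)/2, dθ = dz/(iz), and z runs once counterclockwise around |z| = 1:
  J = ∮_{|z|=1} 1/(3 + 2*(z + 1/z)/2) · dz/(iz) = (2/i) ∮_{|z|=1} dz/(2*z^2 + 6*z + 2).
The roots of 2*z^2 + 6*z + 2 are z = (-3 ± sqrt(3^2 - 2^2))/2, with sqrt(5) = sqrt(5); their product is 1, so only z₊ = -3/2 + sqrt(5)/2 lies inside the unit circle (z₋ = -3/2 - sqrt(5)/2 lies outside).
z₊ is a simple zero of q(z) = 2*z^2 + 6*z + 2, so Res(1/q, z₊) = 1/q'(z₊) with q'(z) = 4*z + 6; and q'(z₊) = 2*(z₊ - z₋) = 2*sqrt(5).
Therefore J = (2/i) · 2πi · 1/(2*sqrt(5)) = 2*pi/(sqrt(5)) = 2*sqrt(5)*pi/5

Final answer: 2*sqrt(5)*pi/5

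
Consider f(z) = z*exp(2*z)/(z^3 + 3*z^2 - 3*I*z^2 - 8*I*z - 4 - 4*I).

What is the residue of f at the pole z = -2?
I*exp(-4)/2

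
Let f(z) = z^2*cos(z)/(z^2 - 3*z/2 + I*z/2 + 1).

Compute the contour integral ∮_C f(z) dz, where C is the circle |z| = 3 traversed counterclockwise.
By the residue theorem, ∮_C f(z) dz = 2πi · (sum of the residues of f at the poles inside |z| = 3).

The denominator factors as (z - 1 + I)*(z - 1/2 - I/2), so the singularities of f are simple poles at z = 1 - I, z = 1/2 + I/2.
  |1 - I|² = 2 < 9 = 3², so this pole is inside the contour.
  |1/2 + I/2|² = 1/2 < 9 = 3², so this pole is inside the contour.

With P(z) = z^2*cos(z) and Q(z) = z^2 - 3*z/2 + I*z/2 + 1, each pole is simple, so Res(f, z₀) = P(z₀)/Q'(z₀) with Q'(z) = 2*z - 3/2 + I/2.
  Res(f, 1 - I) = P(1 - I)/Q'(1 - I) = (-2*I*cos(1 - I))/(1/2 - 3*I/2) = (6/5 - 2*I/5)*cos(1 - I)
  Res(f, 1/2 + I/2) = P(1/2 + I/2)/Q'(1/2 + I/2) = (I*cos(1/2 + I/2)/2)/(-1/2 + 3*I/2) = (3/10 - I/10)*cos(1/2 + I/2)

Sum of residues inside C: (3/10 - I/10)*cos(1/2 + I/2) + (6/5 - 2*I/5)*cos(1 - I)
∮_C f(z) dz = 2πi · ((3/10 - I/10)*cos(1/2 + I/2) + (6/5 - 2*I/5)*cos(1 - I)) = pi*(1/5 + 3*I/5)*cos(1/2 + I/2) + pi*(4/5 + 12*I/5)*cos(1 - I)

Final answer: pi*(1/5 + 3*I/5)*cos(1/2 + I/2) + pi*(4/5 + 12*I/5)*cos(1 - I)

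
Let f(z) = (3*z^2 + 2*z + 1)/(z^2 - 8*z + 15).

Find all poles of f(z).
The singularities of f are the zeros of the denominator. Factoring,
  z^2 - 8*z + 15 = (z - 3)*(z - 5)
so the candidates are z = 3, z = 5.

Check the numerator P(z) = 3*z^2 + 2*z + 1 at each one:
  P(3) = 34 ≠ 0, so z = 3 is a (simple) pole.
  P(5) = 86 ≠ 0, so z = 5 is a (simple) pole.

Poles of f: {3, 5}

Final answer: {3, 5}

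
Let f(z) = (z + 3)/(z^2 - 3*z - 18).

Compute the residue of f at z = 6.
Write f(z) = P(z)/Q(z) with P(z) = z + 3 and Q(z) = z^2 - 3*z - 18.
The denominator factors as Q(z) = (z - 6)*(z + 3), so z = 6 is a simple zero of Q and P is analytic there; z = 6 is therefore a simple pole and
  Res(f, z₀) = P(z₀)/Q'(z₀).

Q'(z) = 2*z - 3, so Q'(6) = 9.
P(6) = 9.

Res(f, 6) = (9)/(9) = 1

Final answer: 1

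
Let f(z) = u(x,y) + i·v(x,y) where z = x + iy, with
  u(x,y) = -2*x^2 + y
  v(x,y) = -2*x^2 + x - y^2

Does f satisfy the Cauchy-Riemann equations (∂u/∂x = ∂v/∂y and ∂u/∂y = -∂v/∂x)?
∂u/∂x = -4*x
∂v/∂y = -2*y
∂u/∂y = 1
∂v/∂x = 1 - 4*x
∂u/∂x ≠ ∂v/∂y and ∂u/∂y ≠ -∂v/∂x; the Cauchy-Riemann equations are not satisfied, so f is not analytic.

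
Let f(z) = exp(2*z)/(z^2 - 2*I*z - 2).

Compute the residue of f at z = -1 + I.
Write f(z) = P(z)/Q(z) with P(z) = exp(2*z) and Q(z) = z^2 - 2*I*z - 2.
The denominator factors as Q(z) = (z - 1 - I)*(z + 1 - I), so z = -1 + I is a simple zero of Q and P is analytic there; z = -1 + I is therefore a simple pole and
  Res(f, z₀) = P(z₀)/Q'(z₀).

Q'(z) = 2*z - 2*I, so Q'(-1 + I) = -2.
P(-1 + I) = exp(-2 + 2*I).

Res(f, -1 + I) = (exp(-2 + 2*I))/(-2) = -exp(-2 + 2*I)/2

Final answer: -exp(-2 + 2*I)/2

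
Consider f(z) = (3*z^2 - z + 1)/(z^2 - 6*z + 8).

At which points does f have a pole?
{2, 4}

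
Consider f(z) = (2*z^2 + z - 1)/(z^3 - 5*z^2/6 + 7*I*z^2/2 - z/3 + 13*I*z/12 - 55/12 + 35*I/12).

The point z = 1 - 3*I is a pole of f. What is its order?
Factor the denominator:
  z^3 - 5*z^2/6 + 7*I*z^2/2 - z/3 + 13*I*z/12 - 55/12 + 35*I/12 = (z - 1 + 3*I)*(z - 1/3 + 3*I/2)*(z + 1/2 - I)

The numerator P(z) = 2*z^2 + z - 1 has P(1 - 3*I) = -16 - 15*I ≠ 0, so no factor of (z - 1 + 3*I) cancels.
Near z = 1 - 3*I we can therefore write f(z) = g(z)/(z - 1 + 3*I) with g analytic at 1 - 3*I and g(1 - 3*I) ≠ 0 (g is the numerator divided by the remaining denominator factors).

Hence z = 1 - 3*I is a pole of order 1.

Final answer: 1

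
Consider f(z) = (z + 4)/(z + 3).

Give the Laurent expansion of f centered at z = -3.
Put w = z - (-3), i.e. z = w - 3. The denominator is w, so it suffices to rewrite the numerator in powers of w.

P(z) = z + 4
P(w - 3) = 1 + w

Dividing each term by w:
  f = 1/w + 1

Substituting back w = z + 3:
  f(z) = 1/(z + 3) + 1

The series is finite because the numerator is a polynomial; the negative powers form the principal part, and the coefficient of 1/(z + 3) gives Res(f, -3) = 1.

Final answer: 1/(z + 3) + 1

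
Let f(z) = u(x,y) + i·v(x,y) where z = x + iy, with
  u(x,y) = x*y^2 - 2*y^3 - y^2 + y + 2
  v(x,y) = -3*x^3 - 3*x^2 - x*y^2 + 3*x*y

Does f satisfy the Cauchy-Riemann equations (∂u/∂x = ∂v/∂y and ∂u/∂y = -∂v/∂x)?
∂u/∂x = y^2
∂v/∂y = -2*x*y + 3*x
∂u/∂y = 2*x*y - 6*y^2 - 2*y + 1
∂v/∂x = -9*x^2 - 6*x - y^2 + 3*y
∂u/∂x ≠ ∂v/∂y and ∂u/∂y ≠ -∂v/∂x; the Cauchy-Riemann equations are not satisfied, so f is not analytic.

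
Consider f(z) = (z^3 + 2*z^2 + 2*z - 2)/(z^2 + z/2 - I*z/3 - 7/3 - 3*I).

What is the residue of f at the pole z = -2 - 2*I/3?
Write f(z) = P(z)/Q(z) with P(z) = z^3 + 2*z^2 + 2*z - 2 and Q(z) = z^2 + z/2 - I*z/3 - 7/3 - 3*I.
The denominator factors as Q(z) = (z - 3/2 - I)*(z + 2 + 2*I/3), so z = -2 - 2*I/3 is a simple zero of Q and P is analytic there; z = -2 - 2*I/3 is therefore a simple pole and
  Res(f, z₀) = P(z₀)/Q'(z₀).

Q'(z) = 2*z + 1/2 - I/3, so Q'(-2 - 2*I/3) = -7/2 - 5*I/3.
P(-2 - 2*I/3) = -38/9 - 100*I/27.

Res(f, -2 - 2*I/3) = (-38/9 - 100*I/27)/(-7/2 - 5*I/3) = 6788/4869 + 640*I/1623

Final answer: 6788/4869 + 640*I/1623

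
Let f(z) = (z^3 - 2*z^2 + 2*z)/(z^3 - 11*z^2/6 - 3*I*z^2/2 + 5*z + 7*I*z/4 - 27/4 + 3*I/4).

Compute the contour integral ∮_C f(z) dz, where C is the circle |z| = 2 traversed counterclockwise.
By the residue theorem, ∮_C f(z) dz = 2πi · (sum of the residues of f at the poles inside |z| = 2).

The denominator factors as (z - 3/2)*(z - 1/3 - 3*I)*(z + 3*I/2), so the singularities of f are simple poles at z = 3/2, z = 1/3 + 3*I, z = -3*I/2.
  |3/2|² = 9/4 < 4 = 2², so this pole is inside the contour.
  |1/3 + 3*I|² = 82/9 > 4 = 2², so this pole is outside the contour.
  |-3*I/2|² = 9/4 < 4 = 2², so this pole is inside the contour.

With P(z) = z^3 - 2*z^2 + 2*z and Q(z) = z^3 - 11*z^2/6 - 3*I*z^2/2 + 5*z + 7*I*z/4 - 27/4 + 3*I/4, each pole is simple, so Res(f, z₀) = P(z₀)/Q'(z₀) with Q'(z) = 3*z^2 - 11*z/3 - 3*I*z + 5 + 7*I/4.
  Res(f, 3/2) = P(3/2)/Q'(3/2) = (15/8)/(25/4 - 11*I/4) = 375/1492 + 165*I/1492
  Res(f, -3*I/2) = P(-3*I/2)/Q'(-3*I/2) = (9/2 + 3*I/8)/(-25/4 + 29*I/4) = -813/2932 - 1119*I/2932

Sum of residues inside C: -14187/546818 - 148221*I/546818
∮_C f(z) dz = 2πi · (-14187/546818 - 148221*I/546818) = pi*(148221/273409 - 14187*I/273409)

Final answer: pi*(148221/273409 - 14187*I/273409)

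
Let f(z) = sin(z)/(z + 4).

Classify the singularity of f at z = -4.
Write f(z) = g(z)/(z + 4) with g(z) = sin(z).
g is entire and g(-4) = -sin(4) ≠ 0, so no factor of (z + 4) cancels: the Laurent expansion of f about z = -4 starts at the power -1, i.e. lim_{z→z₀} (z - z₀) f(z) = -sin(4) is finite and nonzero.
So z = -4 is a pole of order 1.

Final answer: pole of order 1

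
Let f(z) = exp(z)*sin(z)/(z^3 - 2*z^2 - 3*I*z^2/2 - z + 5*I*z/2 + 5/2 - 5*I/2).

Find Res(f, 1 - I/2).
Write f(z) = P(z)/Q(z) with P(z) = exp(z)*sin(z) and Q(z) = z^3 - 2*z^2 - 3*I*z^2/2 - z + 5*I*z/2 + 5/2 - 5*I/2.
The denominator factors as Q(z) = (z - 1 + I/2)*(z - 2 - I)*(z + 1 - I), so z = 1 - I/2 is a simple zero of Q and P is analytic there; z = 1 - I/2 is therefore a simple pole and
  Res(f, z₀) = P(z₀)/Q'(z₀).

Q'(z) = 3*z^2 - 4*z - 3*I*z - 1 + 5*I/2, so Q'(1 - I/2) = -17/4 - 3*I/2.
P(1 - I/2) = exp(1 - I/2)*sin(1 - I/2).

Res(f, 1 - I/2) = (exp(1 - I/2)*sin(1 - I/2))/(-17/4 - 3*I/2) = (-68/325 + 24*I/325)*exp(1 - I/2)*sin(1 - I/2)

Final answer: (-68/325 + 24*I/325)*exp(1 - I/2)*sin(1 - I/2)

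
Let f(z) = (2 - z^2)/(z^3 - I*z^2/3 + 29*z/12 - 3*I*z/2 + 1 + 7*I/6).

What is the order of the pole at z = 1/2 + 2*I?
Factor the denominator:
  z^3 - I*z^2/3 + 29*z/12 - 3*I*z/2 + 1 + 7*I/6 = (z - 1/2 - 2*I)*(z + 2*I/3)*(z + 1/2 + I)

The numerator P(z) = 2 - z^2 has P(1/2 + 2*I) = 23/4 - 2*I ≠ 0, so no factor of (z - 1/2 - 2*I) cancels.
Near z = 1/2 + 2*I we can therefore write f(z) = g(z)/(z - 1/2 - 2*I) with g analytic at 1/2 + 2*I and g(1/2 + 2*I) ≠ 0 (g is the numerator divided by the remaining denominator factors).

Hence z = 1/2 + 2*I is a pole of order 1.

Final answer: 1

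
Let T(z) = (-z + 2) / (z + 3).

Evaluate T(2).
0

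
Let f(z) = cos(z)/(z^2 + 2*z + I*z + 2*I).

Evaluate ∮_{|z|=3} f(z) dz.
By the residue theorem, ∮_C f(z) dz = 2πi · (sum of the residues of f at the poles inside |z| = 3).

The denominator factors as (z + 2)*(z + I), so the singularities of f are simple poles at z = -2, z = -I.
  |-2|² = 4 < 9 = 3², so this pole is inside the contour.
  |-I|² = 1 < 9 = 3², so this pole is inside the contour.

With P(z) = cos(z) and Q(z) = z^2 + 2*z + I*z + 2*I, each pole is simple, so Res(f, z₀) = P(z₀)/Q'(z₀) with Q'(z) = 2*z + 2 + I.
  Res(f, -2) = P(-2)/Q'(-2) = (cos(2))/(-2 + I) = (-2/5 - I/5)*cos(2)
  Res(f, -I) = P(-I)/Q'(-I) = (cosh(1))/(2 - I) = (2/5 + I/5)*cosh(1)

Sum of residues inside C: (-2/5 - I/5)*cos(2) + (2/5 + I/5)*cosh(1)
∮_C f(z) dz = 2πi · ((-2/5 - I/5)*cos(2) + (2/5 + I/5)*cosh(1)) = pi*(2/5 - 4*I/5)*cos(2) + pi*(-2/5 + 4*I/5)*cosh(1)

Final answer: pi*(2/5 - 4*I/5)*cos(2) + pi*(-2/5 + 4*I/5)*cosh(1)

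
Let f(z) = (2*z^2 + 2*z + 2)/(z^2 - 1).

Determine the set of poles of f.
{-1, 1}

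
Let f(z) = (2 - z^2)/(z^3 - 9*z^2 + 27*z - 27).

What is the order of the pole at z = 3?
Factor the denominator:
  z^3 - 9*z^2 + 27*z - 27 = (z - 3)^3

The numerator P(z) = 2 - z^2 has P(3) = -7 ≠ 0, so no factor of (z - 3) cancels.
Near z = 3 we can therefore write f(z) = g(z)/(z - 3)^3 with g analytic at 3 and g(3) ≠ 0 (g is just the numerator).

Hence z = 3 is a pole of order 3.

Final answer: 3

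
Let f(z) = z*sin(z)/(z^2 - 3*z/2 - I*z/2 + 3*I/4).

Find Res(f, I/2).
Write f(z) = P(z)/Q(z) with P(z) = z*sin(z) and Q(z) = z^2 - 3*z/2 - I*z/2 + 3*I/4.
The denominator factors as Q(z) = (z - I/2)*(z - 3/2), so z = I/2 is a simple zero of Q and P is analytic there; z = I/2 is therefore a simple pole and
  Res(f, z₀) = P(z₀)/Q'(z₀).

Q'(z) = 2*z - 3/2 - I/2, so Q'(I/2) = -3/2 + I/2.
P(I/2) = -sinh(1/2)/2.

Res(f, I/2) = (-sinh(1/2)/2)/(-3/2 + I/2) = (3/10 + I/10)*sinh(1/2)

Final answer: (3/10 + I/10)*sinh(1/2)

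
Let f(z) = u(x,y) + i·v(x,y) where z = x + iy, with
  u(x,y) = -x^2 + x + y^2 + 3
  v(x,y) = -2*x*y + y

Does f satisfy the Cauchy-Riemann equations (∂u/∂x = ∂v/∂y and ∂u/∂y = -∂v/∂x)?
∂u/∂x = 1 - 2*x
∂v/∂y = 1 - 2*x
∂u/∂y = 2*y
∂v/∂x = -2*y
∂u/∂x = ∂v/∂y and ∂u/∂y = -∂v/∂x hold identically; f is analytic.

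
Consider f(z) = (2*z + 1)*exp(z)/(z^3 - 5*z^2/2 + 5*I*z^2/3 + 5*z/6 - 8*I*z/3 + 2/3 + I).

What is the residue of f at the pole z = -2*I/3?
(54/221 - 192*I/221)*exp(-2*I/3)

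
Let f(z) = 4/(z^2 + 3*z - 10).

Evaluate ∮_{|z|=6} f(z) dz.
By the residue theorem, ∮_C f(z) dz = 2πi · (sum of the residues of f at the poles inside |z| = 6).

The denominator factors as (z - 2)*(z + 5), so the singularities of f are simple poles at z = 2, z = -5.
  |2|² = 4 < 36 = 6², so this pole is inside the contour.
  |-5|² = 25 < 36 = 6², so this pole is inside the contour.

With P(z) = 4 and Q(z) = z^2 + 3*z - 10, each pole is simple, so Res(f, z₀) = P(z₀)/Q'(z₀) with Q'(z) = 2*z + 3.
  Res(f, 2) = P(2)/Q'(2) = (4)/(7) = 4/7
  Res(f, -5) = P(-5)/Q'(-5) = (4)/(-7) = -4/7

Sum of residues inside C: 0
∮_C f(z) dz = 2πi · (0) = 0

Final answer: 0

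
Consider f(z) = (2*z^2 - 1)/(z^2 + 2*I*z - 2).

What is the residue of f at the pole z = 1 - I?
-1/2 - 2*I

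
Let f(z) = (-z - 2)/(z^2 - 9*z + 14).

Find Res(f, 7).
Write f(z) = P(z)/Q(z) with P(z) = -z - 2 and Q(z) = z^2 - 9*z + 14.
The denominator factors as Q(z) = (z - 7)*(z - 2), so z = 7 is a simple zero of Q and P is analytic there; z = 7 is therefore a simple pole and
  Res(f, z₀) = P(z₀)/Q'(z₀).

Q'(z) = 2*z - 9, so Q'(7) = 5.
P(7) = -9.

Res(f, 7) = (-9)/(5) = -9/5

Final answer: -9/5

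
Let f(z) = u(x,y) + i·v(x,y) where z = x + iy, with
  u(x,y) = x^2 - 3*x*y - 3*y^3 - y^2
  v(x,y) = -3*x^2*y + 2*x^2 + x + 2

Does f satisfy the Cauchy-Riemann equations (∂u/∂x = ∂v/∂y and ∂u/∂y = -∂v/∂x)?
∂u/∂x = 2*x - 3*y
∂v/∂y = -3*x^2
∂u/∂y = -3*x - 9*y^2 - 2*y
∂v/∂x = -6*x*y + 4*x + 1
∂u/∂x ≠ ∂v/∂y and ∂u/∂y ≠ -∂v/∂x; the Cauchy-Riemann equations are not satisfied, so f is not analytic.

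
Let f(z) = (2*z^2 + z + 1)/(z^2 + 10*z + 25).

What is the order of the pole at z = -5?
2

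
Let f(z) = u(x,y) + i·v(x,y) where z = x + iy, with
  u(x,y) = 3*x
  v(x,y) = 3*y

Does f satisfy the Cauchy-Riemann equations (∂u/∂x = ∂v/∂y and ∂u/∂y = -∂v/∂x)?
∂u/∂x = 3
∂v/∂y = 3
∂u/∂y = 0
∂v/∂x = 0
∂u/∂x = ∂v/∂y and ∂u/∂y = -∂v/∂x hold identically; f is analytic.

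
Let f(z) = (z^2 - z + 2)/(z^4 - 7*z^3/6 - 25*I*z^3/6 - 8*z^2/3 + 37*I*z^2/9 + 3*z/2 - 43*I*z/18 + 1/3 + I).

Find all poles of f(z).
The singularities of f are the zeros of the denominator. Factoring,
  z^4 - 7*z^3/6 - 25*I*z^3/6 - 8*z^2/3 + 37*I*z^2/9 + 3*z/2 - 43*I*z/18 + 1/3 + I = (z - 1/2 - 3*I/2)*(z - 3*I)*(z + I/3)*(z - 2/3)
so the candidates are z = 1/2 + 3*I/2, z = 3*I, z = -I/3, z = 2/3.

Check the numerator P(z) = z^2 - z + 2 at each one:
  P(1/2 + 3*I/2) = -1/2 ≠ 0, so z = 1/2 + 3*I/2 is a (simple) pole.
  P(3*I) = -7 - 3*I ≠ 0, so z = 3*I is a (simple) pole.
  P(-I/3) = 17/9 + I/3 ≠ 0, so z = -I/3 is a (simple) pole.
  P(2/3) = 16/9 ≠ 0, so z = 2/3 is a (simple) pole.

Poles of f: {-I/3, 3*I, 1/2 + 3*I/2, 2/3}

Final answer: {-I/3, 3*I, 1/2 + 3*I/2, 2/3}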